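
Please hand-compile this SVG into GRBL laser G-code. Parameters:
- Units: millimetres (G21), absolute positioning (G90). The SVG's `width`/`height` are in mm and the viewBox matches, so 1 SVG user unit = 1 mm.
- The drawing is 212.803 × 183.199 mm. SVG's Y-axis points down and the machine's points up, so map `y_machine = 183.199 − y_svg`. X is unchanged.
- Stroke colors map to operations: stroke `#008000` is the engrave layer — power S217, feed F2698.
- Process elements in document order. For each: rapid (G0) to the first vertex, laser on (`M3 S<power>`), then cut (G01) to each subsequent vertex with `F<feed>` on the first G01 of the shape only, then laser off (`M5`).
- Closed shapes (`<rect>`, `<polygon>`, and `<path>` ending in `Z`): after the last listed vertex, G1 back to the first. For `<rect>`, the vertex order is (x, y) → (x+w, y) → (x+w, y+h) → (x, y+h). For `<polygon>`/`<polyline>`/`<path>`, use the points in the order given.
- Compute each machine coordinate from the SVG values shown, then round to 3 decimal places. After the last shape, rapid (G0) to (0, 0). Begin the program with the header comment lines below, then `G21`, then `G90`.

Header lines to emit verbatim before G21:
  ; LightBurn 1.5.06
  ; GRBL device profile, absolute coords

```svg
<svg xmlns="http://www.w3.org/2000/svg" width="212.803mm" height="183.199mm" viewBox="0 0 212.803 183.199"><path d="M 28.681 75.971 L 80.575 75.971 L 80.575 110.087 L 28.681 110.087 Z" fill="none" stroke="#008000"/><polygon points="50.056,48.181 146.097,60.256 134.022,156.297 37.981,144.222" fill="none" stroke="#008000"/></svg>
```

; LightBurn 1.5.06
; GRBL device profile, absolute coords
G21
G90
G0 X28.681 Y107.228
M3 S217
G01 X80.575 Y107.228 F2698
G01 X80.575 Y73.112
G01 X28.681 Y73.112
G01 X28.681 Y107.228
M5
G0 X50.056 Y135.018
M3 S217
G01 X146.097 Y122.943 F2698
G01 X134.022 Y26.902
G01 X37.981 Y38.977
G01 X50.056 Y135.018
M5
G0 X0.000 Y0.000

viewBox `0 0 212.803 183.199` with mm width/height → 1 unit = 1 mm. Flip: y_m = 183.199 − y_svg.

**Shape 1** — `<path>` rectangle, stroke `#008000` → engrave (S217, F2698). Machine vertices: (28.681,107.228) → (80.575,107.228) → (80.575,73.112) → (28.681,73.112) → (28.681,107.228). Closed: final G1 returns to the first vertex.

**Shape 2** — `<polygon>` regular polygon, stroke `#008000` → engrave (S217, F2698). Machine vertices: (50.056,135.018) → (146.097,122.943) → (134.022,26.902) → (37.981,38.977) → (50.056,135.018). Closed: final G1 returns to the first vertex.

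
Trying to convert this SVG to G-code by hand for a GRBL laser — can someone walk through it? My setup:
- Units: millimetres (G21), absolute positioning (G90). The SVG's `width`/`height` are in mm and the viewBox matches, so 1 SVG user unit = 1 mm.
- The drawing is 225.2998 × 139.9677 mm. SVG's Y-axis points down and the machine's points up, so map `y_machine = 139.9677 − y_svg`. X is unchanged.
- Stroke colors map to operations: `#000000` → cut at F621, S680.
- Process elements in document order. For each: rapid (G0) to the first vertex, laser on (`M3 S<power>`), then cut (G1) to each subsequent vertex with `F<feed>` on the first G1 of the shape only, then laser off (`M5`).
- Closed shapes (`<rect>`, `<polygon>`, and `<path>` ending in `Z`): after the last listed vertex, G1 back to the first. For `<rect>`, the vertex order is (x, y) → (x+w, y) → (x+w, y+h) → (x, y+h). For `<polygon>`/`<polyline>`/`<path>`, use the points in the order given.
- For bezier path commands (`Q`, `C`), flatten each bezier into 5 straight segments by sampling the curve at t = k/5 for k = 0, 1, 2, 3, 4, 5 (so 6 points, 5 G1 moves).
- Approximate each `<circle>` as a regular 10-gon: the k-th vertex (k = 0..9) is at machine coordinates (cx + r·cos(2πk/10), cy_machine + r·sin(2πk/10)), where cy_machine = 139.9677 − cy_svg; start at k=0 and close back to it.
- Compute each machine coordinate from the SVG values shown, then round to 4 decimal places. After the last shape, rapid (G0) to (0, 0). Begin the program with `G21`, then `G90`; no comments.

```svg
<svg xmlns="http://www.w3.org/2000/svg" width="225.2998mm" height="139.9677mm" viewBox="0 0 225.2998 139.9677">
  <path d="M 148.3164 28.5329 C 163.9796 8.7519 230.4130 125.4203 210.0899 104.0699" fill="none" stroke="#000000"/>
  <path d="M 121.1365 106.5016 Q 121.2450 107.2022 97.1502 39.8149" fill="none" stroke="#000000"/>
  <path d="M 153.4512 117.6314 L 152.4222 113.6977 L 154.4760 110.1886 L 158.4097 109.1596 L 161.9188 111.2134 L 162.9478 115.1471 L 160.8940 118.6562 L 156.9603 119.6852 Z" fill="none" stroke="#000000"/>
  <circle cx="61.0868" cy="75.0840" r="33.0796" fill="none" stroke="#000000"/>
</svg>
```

Since the viewBox matches the mm dimensions, user units are millimetres directly. The only transform is the Y-flip y_m = 139.9677 − y_svg.

Shape 1 is a cubic bezier drawn with `<path>`. Its stroke #000000 means cut at S680, F621. After flipping Y the toolpath is (148.3164,111.4348) → (162.7065,109.1252) → (182.6802,87.2423) → (201.6362,58.9604) → (212.9732,37.4541) → (210.0899,35.8978).

Shape 2 is a quadratic bezier drawn with `<path>`. Its stroke #000000 means cut at S680, F621. After flipping Y the toolpath is (121.1365,33.4661) → (120.2118,35.9094) → (117.3508,43.7997) → (112.5535,57.1370) → (105.8200,75.9214) → (97.1502,100.1528).

Shape 3 is a regular polygon drawn with `<path>`. Its stroke #000000 means cut at S680, F621. After flipping Y the toolpath is (153.4512,22.3363) → (152.4222,26.2700) → (154.4760,29.7791) → (158.4097,30.8081) → (161.9188,28.7543) → (162.9478,24.8206) → (160.8940,21.3115) → (156.9603,20.2825) → (153.4512,22.3363), returning to the start.

Shape 4 is a circle drawn with `<circle>`. Its stroke #000000 means cut at S680, F621. After flipping Y the toolpath is (94.1664,64.8837) → (87.8488,84.3274) → (71.3090,96.3443) → (50.8646,96.3443) → (34.3248,84.3274) → (28.0072,64.8837) → (34.3248,45.4400) → (50.8646,33.4231) → (71.3090,33.4231) → (87.8488,45.4400) → (94.1664,64.8837), returning to the start.

G21
G90
G0 X148.3164 Y111.4348
M3 S680
G1 X162.7065 Y109.1252 F621
G1 X182.6802 Y87.2423
G1 X201.6362 Y58.9604
G1 X212.9732 Y37.4541
G1 X210.0899 Y35.8978
M5
G0 X121.1365 Y33.4661
M3 S680
G1 X120.2118 Y35.9094 F621
G1 X117.3508 Y43.7997
G1 X112.5535 Y57.1370
G1 X105.8200 Y75.9214
G1 X97.1502 Y100.1528
M5
G0 X153.4512 Y22.3363
M3 S680
G1 X152.4222 Y26.2700 F621
G1 X154.4760 Y29.7791
G1 X158.4097 Y30.8081
G1 X161.9188 Y28.7543
G1 X162.9478 Y24.8206
G1 X160.8940 Y21.3115
G1 X156.9603 Y20.2825
G1 X153.4512 Y22.3363
M5
G0 X94.1664 Y64.8837
M3 S680
G1 X87.8488 Y84.3274 F621
G1 X71.3090 Y96.3443
G1 X50.8646 Y96.3443
G1 X34.3248 Y84.3274
G1 X28.0072 Y64.8837
G1 X34.3248 Y45.4400
G1 X50.8646 Y33.4231
G1 X71.3090 Y33.4231
G1 X87.8488 Y45.4400
G1 X94.1664 Y64.8837
M5
G0 X0.0000 Y0.0000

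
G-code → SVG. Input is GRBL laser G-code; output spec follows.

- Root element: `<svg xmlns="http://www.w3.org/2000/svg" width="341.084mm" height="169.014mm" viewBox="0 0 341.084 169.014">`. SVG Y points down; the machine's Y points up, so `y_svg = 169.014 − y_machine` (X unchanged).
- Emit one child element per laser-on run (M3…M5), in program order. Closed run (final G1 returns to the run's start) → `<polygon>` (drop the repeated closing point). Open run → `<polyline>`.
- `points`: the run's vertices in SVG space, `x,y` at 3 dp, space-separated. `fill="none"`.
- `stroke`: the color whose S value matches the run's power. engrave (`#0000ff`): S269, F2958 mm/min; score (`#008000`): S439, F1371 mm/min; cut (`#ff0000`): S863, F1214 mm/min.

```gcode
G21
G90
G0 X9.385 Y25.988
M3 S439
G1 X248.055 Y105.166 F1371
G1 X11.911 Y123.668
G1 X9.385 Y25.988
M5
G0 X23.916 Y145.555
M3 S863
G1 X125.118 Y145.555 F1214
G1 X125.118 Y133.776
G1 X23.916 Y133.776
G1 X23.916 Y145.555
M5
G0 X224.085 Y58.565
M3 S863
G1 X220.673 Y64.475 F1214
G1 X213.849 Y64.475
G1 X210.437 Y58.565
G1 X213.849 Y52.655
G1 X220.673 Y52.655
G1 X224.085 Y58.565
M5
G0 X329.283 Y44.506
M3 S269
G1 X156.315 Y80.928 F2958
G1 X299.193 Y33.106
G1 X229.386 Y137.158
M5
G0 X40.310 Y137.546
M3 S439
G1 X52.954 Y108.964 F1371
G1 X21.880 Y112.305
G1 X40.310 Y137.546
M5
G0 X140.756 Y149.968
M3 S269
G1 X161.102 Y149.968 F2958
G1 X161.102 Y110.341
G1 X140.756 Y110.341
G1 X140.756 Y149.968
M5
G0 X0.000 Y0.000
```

<svg xmlns="http://www.w3.org/2000/svg" width="341.084mm" height="169.014mm" viewBox="0 0 341.084 169.014">
  <polygon points="9.385,143.026 248.055,63.848 11.911,45.346" fill="none" stroke="#008000"/>
  <polygon points="23.916,23.459 125.118,23.459 125.118,35.238 23.916,35.238" fill="none" stroke="#ff0000"/>
  <polygon points="224.085,110.449 220.673,104.539 213.849,104.539 210.437,110.449 213.849,116.359 220.673,116.359" fill="none" stroke="#ff0000"/>
  <polyline points="329.283,124.508 156.315,88.086 299.193,135.908 229.386,31.856" fill="none" stroke="#0000ff"/>
  <polygon points="40.310,31.468 52.954,60.050 21.880,56.709" fill="none" stroke="#008000"/>
  <polygon points="140.756,19.046 161.102,19.046 161.102,58.673 140.756,58.673" fill="none" stroke="#0000ff"/>
</svg>

Each laser-on run becomes one SVG element. Flip Y back into SVG space with y_svg = 169.014 − y_machine.

Run 1: the run's S439 means `#008000` (score). The run returns to its start, so emit a `<polygon>` with points (Y-flipped): 9.385,143.026 248.055,63.848 11.911,45.346.

Run 2: S863 ⇒ cut layer `#ff0000`. The run returns to its start, so emit a `<polygon>` with points (Y-flipped): 23.916,23.459 125.118,23.459 125.118,35.238 23.916,35.238.

Run 3: power S863 maps to stroke `#ff0000` (cut). The run returns to its start, so emit a `<polygon>` with points (Y-flipped): 224.085,110.449 220.673,104.539 213.849,104.539 210.437,110.449 213.849,116.359 220.673,116.359.

Run 4: the run's S269 means `#0000ff` (engrave). The run is open, so emit a `<polyline>` with points (Y-flipped): 329.283,124.508 156.315,88.086 299.193,135.908 229.386,31.856.

Run 5: S439 ⇒ score layer `#008000`. The run returns to its start, so emit a `<polygon>` with points (Y-flipped): 40.310,31.468 52.954,60.050 21.880,56.709.

Run 6: S269 ⇒ engrave layer `#0000ff`. The run returns to its start, so emit a `<polygon>` with points (Y-flipped): 140.756,19.046 161.102,19.046 161.102,58.673 140.756,58.673.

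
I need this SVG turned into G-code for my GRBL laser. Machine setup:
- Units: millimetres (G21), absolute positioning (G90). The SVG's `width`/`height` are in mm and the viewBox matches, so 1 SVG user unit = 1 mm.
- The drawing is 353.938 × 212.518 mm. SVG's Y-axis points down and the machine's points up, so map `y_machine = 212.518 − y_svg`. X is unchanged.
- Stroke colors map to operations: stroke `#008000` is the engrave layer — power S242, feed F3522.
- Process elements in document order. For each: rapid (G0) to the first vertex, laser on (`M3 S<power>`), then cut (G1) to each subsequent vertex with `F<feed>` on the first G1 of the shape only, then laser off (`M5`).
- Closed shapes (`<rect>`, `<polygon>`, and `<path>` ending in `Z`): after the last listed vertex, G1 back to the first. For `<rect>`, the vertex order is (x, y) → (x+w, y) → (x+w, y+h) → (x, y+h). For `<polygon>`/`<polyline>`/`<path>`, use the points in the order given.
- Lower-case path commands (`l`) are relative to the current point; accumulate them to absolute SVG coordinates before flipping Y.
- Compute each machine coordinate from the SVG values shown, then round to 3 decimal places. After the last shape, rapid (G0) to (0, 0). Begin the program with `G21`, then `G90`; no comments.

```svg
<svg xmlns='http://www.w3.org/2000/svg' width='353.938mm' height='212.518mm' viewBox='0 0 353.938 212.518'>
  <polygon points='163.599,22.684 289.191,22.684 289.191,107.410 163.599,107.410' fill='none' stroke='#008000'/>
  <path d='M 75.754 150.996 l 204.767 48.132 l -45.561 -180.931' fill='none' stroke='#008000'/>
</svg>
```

G21
G90
G0 X163.599 Y189.834
M3 S242
G1 X289.191 Y189.834 F3522
G1 X289.191 Y105.108
G1 X163.599 Y105.108
G1 X163.599 Y189.834
M5
G0 X75.754 Y61.522
M3 S242
G1 X280.521 Y13.390 F3522
G1 X234.960 Y194.321
M5
G0 X0.000 Y0.000

Since the viewBox matches the mm dimensions, user units are millimetres directly. The only transform is the Y-flip y_m = 212.518 − y_svg.

Shape 1 is a rectangle drawn with `<polygon>`. Its stroke #008000 means engrave at S242, F3522. After flipping Y the toolpath is (163.599,189.834) → (289.191,189.834) → (289.191,105.108) → (163.599,105.108) → (163.599,189.834), returning to the start.

Shape 2 is a open polyline drawn with `<path>`. Its stroke #008000 means engrave at S242, F3522. After flipping Y the toolpath is (75.754,61.522) → (280.521,13.390) → (234.960,194.321).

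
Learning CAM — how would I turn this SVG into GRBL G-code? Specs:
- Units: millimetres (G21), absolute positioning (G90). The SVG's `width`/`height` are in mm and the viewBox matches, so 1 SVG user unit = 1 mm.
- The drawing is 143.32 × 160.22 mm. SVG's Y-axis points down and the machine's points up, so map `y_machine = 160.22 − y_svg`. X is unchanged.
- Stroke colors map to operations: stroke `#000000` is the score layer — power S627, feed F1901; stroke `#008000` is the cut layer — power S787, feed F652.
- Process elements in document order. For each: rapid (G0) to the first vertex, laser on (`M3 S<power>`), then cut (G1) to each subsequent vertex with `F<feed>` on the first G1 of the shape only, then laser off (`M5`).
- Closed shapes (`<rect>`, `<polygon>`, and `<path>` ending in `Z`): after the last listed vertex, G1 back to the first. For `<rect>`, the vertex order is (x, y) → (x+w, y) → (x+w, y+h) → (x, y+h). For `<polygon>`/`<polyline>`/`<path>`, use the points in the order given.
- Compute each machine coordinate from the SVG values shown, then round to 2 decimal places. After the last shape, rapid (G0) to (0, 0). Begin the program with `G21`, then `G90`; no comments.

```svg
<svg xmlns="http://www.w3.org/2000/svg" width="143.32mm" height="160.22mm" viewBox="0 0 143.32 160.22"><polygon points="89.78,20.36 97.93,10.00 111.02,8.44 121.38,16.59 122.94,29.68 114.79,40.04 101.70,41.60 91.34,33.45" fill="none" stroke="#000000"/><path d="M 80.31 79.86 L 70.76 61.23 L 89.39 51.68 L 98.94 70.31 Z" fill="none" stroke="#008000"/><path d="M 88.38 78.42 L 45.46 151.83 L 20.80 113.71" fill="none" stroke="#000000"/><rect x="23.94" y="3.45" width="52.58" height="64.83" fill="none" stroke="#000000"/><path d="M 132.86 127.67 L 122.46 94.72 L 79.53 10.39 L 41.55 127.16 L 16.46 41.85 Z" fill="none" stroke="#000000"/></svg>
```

G21
G90
G0 X89.78 Y139.86
M3 S627
G1 X97.93 Y150.22 F1901
G1 X111.02 Y151.78
G1 X121.38 Y143.63
G1 X122.94 Y130.54
G1 X114.79 Y120.18
G1 X101.70 Y118.62
G1 X91.34 Y126.77
G1 X89.78 Y139.86
M5
G0 X80.31 Y80.36
M3 S787
G1 X70.76 Y98.99 F652
G1 X89.39 Y108.54
G1 X98.94 Y89.91
G1 X80.31 Y80.36
M5
G0 X88.38 Y81.80
M3 S627
G1 X45.46 Y8.39 F1901
G1 X20.80 Y46.51
M5
G0 X23.94 Y156.77
M3 S627
G1 X76.52 Y156.77 F1901
G1 X76.52 Y91.94
G1 X23.94 Y91.94
G1 X23.94 Y156.77
M5
G0 X132.86 Y32.55
M3 S627
G1 X122.46 Y65.50 F1901
G1 X79.53 Y149.83
G1 X41.55 Y33.06
G1 X16.46 Y118.37
G1 X132.86 Y32.55
M5
G0 X0.00 Y0.00

1 u = 1 mm; y_m = 160.22 − y.

[1] `<polygon>` regular polygon, #000000→score S627 F1901: (89.78,139.86) → (97.93,150.22) → (111.02,151.78) → (121.38,143.63) → (122.94,130.54) → (114.79,120.18) → (101.70,118.62) → (91.34,126.77) → (89.78,139.86) (closed)

[2] `<path>` regular polygon, #008000→cut S787 F652: (80.31,80.36) → (70.76,98.99) → (89.39,108.54) → (98.94,89.91) → (80.31,80.36) (closed)

[3] `<path>` open polyline, #000000→score S627 F1901: (88.38,81.80) → (45.46,8.39) → (20.80,46.51)

[4] `<rect>` rectangle, #000000→score S627 F1901: (23.94,156.77) → (76.52,156.77) → (76.52,91.94) → (23.94,91.94) → (23.94,156.77) (closed)

[5] `<path>` closed polygon, #000000→score S627 F1901: (132.86,32.55) → (122.46,65.50) → (79.53,149.83) → (41.55,33.06) → (16.46,118.37) → (132.86,32.55) (closed)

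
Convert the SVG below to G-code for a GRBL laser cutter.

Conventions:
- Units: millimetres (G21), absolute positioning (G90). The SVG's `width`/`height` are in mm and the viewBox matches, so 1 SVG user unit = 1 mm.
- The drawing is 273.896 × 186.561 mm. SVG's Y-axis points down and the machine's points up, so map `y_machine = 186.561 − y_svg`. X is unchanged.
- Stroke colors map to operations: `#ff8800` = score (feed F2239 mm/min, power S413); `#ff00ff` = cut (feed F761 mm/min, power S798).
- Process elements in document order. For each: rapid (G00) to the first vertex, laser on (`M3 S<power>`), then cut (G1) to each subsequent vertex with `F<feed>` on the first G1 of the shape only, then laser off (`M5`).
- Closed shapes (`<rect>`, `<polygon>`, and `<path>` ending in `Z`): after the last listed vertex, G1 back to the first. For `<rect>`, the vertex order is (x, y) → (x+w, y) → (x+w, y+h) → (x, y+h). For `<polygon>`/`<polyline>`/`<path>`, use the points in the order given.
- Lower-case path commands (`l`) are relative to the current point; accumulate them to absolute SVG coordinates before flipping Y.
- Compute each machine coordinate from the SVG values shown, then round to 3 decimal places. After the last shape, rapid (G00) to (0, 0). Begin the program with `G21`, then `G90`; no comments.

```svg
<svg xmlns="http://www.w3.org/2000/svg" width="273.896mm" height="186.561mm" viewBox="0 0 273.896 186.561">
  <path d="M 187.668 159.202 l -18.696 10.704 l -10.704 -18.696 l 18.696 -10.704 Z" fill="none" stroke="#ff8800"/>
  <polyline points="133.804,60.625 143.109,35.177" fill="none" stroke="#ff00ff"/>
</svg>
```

G21
G90
G00 X187.668 Y27.359
M3 S413
G1 X168.972 Y16.655 F2239
G1 X158.268 Y35.351
G1 X176.964 Y46.055
G1 X187.668 Y27.359
M5
G00 X133.804 Y125.936
M3 S798
G1 X143.109 Y151.384 F761
M5
G00 X0.000 Y0.000

1 u = 1 mm; y_m = 186.561 − y.

[1] `<path>` regular polygon, #ff8800→score S413 F2239: (187.668,27.359) → (168.972,16.655) → (158.268,35.351) → (176.964,46.055) → (187.668,27.359) (closed)

[2] `<polyline>` line segment, #ff00ff→cut S798 F761: (133.804,125.936) → (143.109,151.384)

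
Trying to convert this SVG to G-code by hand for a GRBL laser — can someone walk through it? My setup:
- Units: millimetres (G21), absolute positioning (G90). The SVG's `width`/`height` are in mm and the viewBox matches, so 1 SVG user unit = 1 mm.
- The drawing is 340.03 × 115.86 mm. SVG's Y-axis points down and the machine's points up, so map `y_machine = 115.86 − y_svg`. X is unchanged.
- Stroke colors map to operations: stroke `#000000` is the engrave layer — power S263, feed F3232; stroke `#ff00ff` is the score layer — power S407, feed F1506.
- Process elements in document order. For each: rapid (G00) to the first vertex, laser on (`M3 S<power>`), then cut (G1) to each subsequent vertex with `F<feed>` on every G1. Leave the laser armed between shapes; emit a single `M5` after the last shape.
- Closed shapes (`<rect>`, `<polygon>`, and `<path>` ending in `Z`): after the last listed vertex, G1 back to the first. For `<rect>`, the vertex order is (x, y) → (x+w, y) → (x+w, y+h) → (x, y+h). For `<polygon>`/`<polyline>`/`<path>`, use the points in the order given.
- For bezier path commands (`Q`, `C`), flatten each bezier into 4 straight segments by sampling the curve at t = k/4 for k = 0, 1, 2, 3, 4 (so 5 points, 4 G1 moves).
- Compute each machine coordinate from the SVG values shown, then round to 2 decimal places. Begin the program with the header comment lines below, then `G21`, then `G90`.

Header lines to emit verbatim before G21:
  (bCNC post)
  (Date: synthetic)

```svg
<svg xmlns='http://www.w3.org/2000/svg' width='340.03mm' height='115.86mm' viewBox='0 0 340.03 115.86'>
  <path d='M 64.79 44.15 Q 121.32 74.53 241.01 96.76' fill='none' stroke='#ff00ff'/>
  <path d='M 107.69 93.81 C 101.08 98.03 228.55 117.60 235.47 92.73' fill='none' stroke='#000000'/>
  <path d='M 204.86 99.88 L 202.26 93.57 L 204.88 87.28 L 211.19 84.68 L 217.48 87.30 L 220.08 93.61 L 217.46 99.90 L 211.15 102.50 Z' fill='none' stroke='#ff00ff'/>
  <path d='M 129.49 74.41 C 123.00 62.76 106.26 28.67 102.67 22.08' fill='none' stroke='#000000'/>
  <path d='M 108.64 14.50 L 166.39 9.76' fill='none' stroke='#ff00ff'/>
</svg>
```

viewBox `0 0 340.03 115.86` with mm width/height → 1 unit = 1 mm. Flip: y_m = 115.86 − y_svg.

**Shape 1** — `<path>` quadratic bezier, stroke `#ff00ff` → score (S407, F1506). Control points (SVG): P0=(64.79,44.15), P1=(121.32,74.53), P2=(241.01,96.76); sampled at t=k/4. Machine vertices: (64.79,71.71) → (97.00,57.03) → (137.11,43.37) → (185.11,30.72) → (241.01,19.10). Open path.

**Shape 2** — `<path>` cubic bezier, stroke `#000000` → engrave (S263, F3232). Control points (SVG): P0=(107.69,93.81), P1=(101.08,98.03), P2=(228.55,117.60), P3=(235.47,92.73); sampled at t=k/4. Machine vertices: (107.69,22.05) → (123.89,16.94) → (166.51,11.68) → (211.66,11.88) → (235.47,23.13). Open path.

**Shape 3** — `<path>` regular polygon, stroke `#ff00ff` → score (S407, F1506). Machine vertices: (204.86,15.98) → (202.26,22.29) → (204.88,28.58) → (211.19,31.18) → (217.48,28.56) → (220.08,22.25) → (217.46,15.96) → (211.15,13.36) → (204.86,15.98). Closed: final G1 returns to the first vertex.

**Shape 4** — `<path>` cubic bezier, stroke `#000000` → engrave (S263, F3232). Control points (SVG): P0=(129.49,74.41), P1=(123.00,62.76), P2=(106.26,28.67), P3=(102.67,22.08); sampled at t=k/4. Machine vertices: (129.49,41.45) → (123.07,53.61) → (114.99,69.51) → (107.46,84.46) → (102.67,93.78). Open path.

**Shape 5** — `<path>` line segment, stroke `#ff00ff` → score (S407, F1506). Machine vertices: (108.64,101.36) → (166.39,106.10). Open path.

(bCNC post)
(Date: synthetic)
G21
G90
G00 X64.79 Y71.71
M3 S407
G1 X97.00 Y57.03 F1506
G1 X137.11 Y43.37 F1506
G1 X185.11 Y30.72 F1506
G1 X241.01 Y19.10 F1506
G00 X107.69 Y22.05
M3 S263
G1 X123.89 Y16.94 F3232
G1 X166.51 Y11.68 F3232
G1 X211.66 Y11.88 F3232
G1 X235.47 Y23.13 F3232
G00 X204.86 Y15.98
M3 S407
G1 X202.26 Y22.29 F1506
G1 X204.88 Y28.58 F1506
G1 X211.19 Y31.18 F1506
G1 X217.48 Y28.56 F1506
G1 X220.08 Y22.25 F1506
G1 X217.46 Y15.96 F1506
G1 X211.15 Y13.36 F1506
G1 X204.86 Y15.98 F1506
G00 X129.49 Y41.45
M3 S263
G1 X123.07 Y53.61 F3232
G1 X114.99 Y69.51 F3232
G1 X107.46 Y84.46 F3232
G1 X102.67 Y93.78 F3232
G00 X108.64 Y101.36
M3 S407
G1 X166.39 Y106.10 F1506
M5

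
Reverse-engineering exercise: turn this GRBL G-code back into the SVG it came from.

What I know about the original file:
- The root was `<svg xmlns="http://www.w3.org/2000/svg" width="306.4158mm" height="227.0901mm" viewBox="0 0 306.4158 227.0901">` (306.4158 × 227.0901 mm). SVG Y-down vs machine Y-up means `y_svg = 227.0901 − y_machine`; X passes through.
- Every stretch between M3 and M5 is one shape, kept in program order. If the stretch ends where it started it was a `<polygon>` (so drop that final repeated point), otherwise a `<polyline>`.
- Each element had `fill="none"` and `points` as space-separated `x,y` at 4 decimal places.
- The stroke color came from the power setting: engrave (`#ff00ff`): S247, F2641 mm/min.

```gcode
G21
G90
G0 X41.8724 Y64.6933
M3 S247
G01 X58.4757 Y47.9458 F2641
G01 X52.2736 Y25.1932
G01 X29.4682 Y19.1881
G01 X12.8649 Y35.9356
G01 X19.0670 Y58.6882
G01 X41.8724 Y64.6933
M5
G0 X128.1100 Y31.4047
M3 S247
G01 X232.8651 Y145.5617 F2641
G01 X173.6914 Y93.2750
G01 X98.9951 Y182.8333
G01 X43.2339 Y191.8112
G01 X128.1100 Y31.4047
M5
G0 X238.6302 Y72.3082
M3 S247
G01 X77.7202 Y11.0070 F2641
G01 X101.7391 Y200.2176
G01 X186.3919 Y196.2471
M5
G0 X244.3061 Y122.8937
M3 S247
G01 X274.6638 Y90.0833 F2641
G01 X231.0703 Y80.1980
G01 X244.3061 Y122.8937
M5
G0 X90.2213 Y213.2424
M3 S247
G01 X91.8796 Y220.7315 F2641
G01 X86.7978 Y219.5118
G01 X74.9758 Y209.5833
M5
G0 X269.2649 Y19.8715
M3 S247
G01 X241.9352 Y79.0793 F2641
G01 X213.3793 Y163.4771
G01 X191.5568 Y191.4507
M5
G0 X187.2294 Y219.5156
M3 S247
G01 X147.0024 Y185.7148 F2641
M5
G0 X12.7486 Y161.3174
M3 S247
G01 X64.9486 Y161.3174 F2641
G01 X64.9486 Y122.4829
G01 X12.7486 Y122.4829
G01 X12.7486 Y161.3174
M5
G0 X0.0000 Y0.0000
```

Each laser-on run becomes one SVG element. Flip Y back into SVG space with y_svg = 227.0901 − y_machine. Every run uses S247, so all elements get stroke `#ff00ff` (engrave).

Run 1: The run returns to its start, so emit a `<polygon>` with points (Y-flipped): 41.8724,162.3968 58.4757,179.1443 52.2736,201.8969 29.4682,207.9020 12.8649,191.1545 19.0670,168.4019.

Run 2: The run returns to its start, so emit a `<polygon>` with points (Y-flipped): 128.1100,195.6854 232.8651,81.5284 173.6914,133.8151 98.9951,44.2568 43.2339,35.2789.

Run 3: The run is open, so emit a `<polyline>` with points (Y-flipped): 238.6302,154.7819 77.7202,216.0831 101.7391,26.8725 186.3919,30.8430.

Run 4: The run returns to its start, so emit a `<polygon>` with points (Y-flipped): 244.3061,104.1964 274.6638,137.0068 231.0703,146.8921.

Run 5: The run is open, so emit a `<polyline>` with points (Y-flipped): 90.2213,13.8477 91.8796,6.3586 86.7978,7.5783 74.9758,17.5068.

Run 6: The run is open, so emit a `<polyline>` with points (Y-flipped): 269.2649,207.2186 241.9352,148.0108 213.3793,63.6130 191.5568,35.6394.

Run 7: The run is open, so emit a `<polyline>` with points (Y-flipped): 187.2294,7.5745 147.0024,41.3753.

Run 8: The run returns to its start, so emit a `<polygon>` with points (Y-flipped): 12.7486,65.7727 64.9486,65.7727 64.9486,104.6072 12.7486,104.6072.

<svg xmlns="http://www.w3.org/2000/svg" width="306.4158mm" height="227.0901mm" viewBox="0 0 306.4158 227.0901">
  <polygon points="41.8724,162.3968 58.4757,179.1443 52.2736,201.8969 29.4682,207.9020 12.8649,191.1545 19.0670,168.4019" fill="none" stroke="#ff00ff"/>
  <polygon points="128.1100,195.6854 232.8651,81.5284 173.6914,133.8151 98.9951,44.2568 43.2339,35.2789" fill="none" stroke="#ff00ff"/>
  <polyline points="238.6302,154.7819 77.7202,216.0831 101.7391,26.8725 186.3919,30.8430" fill="none" stroke="#ff00ff"/>
  <polygon points="244.3061,104.1964 274.6638,137.0068 231.0703,146.8921" fill="none" stroke="#ff00ff"/>
  <polyline points="90.2213,13.8477 91.8796,6.3586 86.7978,7.5783 74.9758,17.5068" fill="none" stroke="#ff00ff"/>
  <polyline points="269.2649,207.2186 241.9352,148.0108 213.3793,63.6130 191.5568,35.6394" fill="none" stroke="#ff00ff"/>
  <polyline points="187.2294,7.5745 147.0024,41.3753" fill="none" stroke="#ff00ff"/>
  <polygon points="12.7486,65.7727 64.9486,65.7727 64.9486,104.6072 12.7486,104.6072" fill="none" stroke="#ff00ff"/>
</svg>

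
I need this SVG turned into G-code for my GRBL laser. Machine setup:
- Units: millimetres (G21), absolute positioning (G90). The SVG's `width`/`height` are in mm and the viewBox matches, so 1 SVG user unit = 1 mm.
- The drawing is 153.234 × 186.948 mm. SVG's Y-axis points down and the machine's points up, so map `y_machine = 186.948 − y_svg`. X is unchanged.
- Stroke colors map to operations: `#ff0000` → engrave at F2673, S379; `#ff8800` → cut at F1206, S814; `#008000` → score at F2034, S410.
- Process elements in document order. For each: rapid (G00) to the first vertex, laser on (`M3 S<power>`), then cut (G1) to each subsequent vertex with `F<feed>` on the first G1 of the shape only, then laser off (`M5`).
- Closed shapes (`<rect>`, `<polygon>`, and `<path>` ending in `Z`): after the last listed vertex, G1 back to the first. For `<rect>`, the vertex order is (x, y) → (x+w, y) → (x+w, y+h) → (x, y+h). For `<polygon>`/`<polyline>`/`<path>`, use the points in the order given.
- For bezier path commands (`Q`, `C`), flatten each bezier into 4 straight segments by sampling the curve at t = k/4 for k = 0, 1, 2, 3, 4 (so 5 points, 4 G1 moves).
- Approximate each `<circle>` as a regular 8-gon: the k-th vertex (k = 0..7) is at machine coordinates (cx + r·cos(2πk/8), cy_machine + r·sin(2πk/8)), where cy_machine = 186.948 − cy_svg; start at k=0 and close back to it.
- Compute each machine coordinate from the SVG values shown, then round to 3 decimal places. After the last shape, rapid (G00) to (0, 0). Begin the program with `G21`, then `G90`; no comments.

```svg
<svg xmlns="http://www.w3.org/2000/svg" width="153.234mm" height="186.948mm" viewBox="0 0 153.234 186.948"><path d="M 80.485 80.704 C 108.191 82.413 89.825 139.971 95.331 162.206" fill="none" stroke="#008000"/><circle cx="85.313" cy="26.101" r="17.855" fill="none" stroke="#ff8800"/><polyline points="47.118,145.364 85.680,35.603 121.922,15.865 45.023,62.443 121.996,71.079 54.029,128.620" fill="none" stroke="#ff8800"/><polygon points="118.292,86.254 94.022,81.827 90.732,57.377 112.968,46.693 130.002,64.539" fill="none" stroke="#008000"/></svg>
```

G21
G90
G00 X80.485 Y106.244
M3 S410
G1 X93.719 Y95.915 F2034
G1 X96.233 Y73.190
G1 X94.585 Y46.617
G1 X95.331 Y24.742
M5
G00 X103.168 Y160.847
M3 S814
G1 X97.938 Y173.472 F1206
G1 X85.313 Y178.702
G1 X72.688 Y173.472
G1 X67.458 Y160.847
G1 X72.688 Y148.222
G1 X85.313 Y142.992
G1 X97.938 Y148.222
G1 X103.168 Y160.847
M5
G00 X47.118 Y41.584
M3 S814
G1 X85.680 Y151.345 F1206
G1 X121.922 Y171.083
G1 X45.023 Y124.505
G1 X121.996 Y115.869
G1 X54.029 Y58.328
M5
G00 X118.292 Y100.694
M3 S410
G1 X94.022 Y105.121 F2034
G1 X90.732 Y129.571
G1 X112.968 Y140.255
G1 X130.002 Y122.409
G1 X118.292 Y100.694
M5
G00 X0.000 Y0.000

Since the viewBox matches the mm dimensions, user units are millimetres directly. The only transform is the Y-flip y_m = 186.948 − y_svg.

Shape 1 is a cubic bezier drawn with `<path>`. Its stroke #008000 means score at S410, F2034. After flipping Y the toolpath is (80.485,106.244) → (93.719,95.915) → (96.233,73.190) → (94.585,46.617) → (95.331,24.742).

Shape 2 is a circle drawn with `<circle>`. Its stroke #ff8800 means cut at S814, F1206. After flipping Y the toolpath is (103.168,160.847) → (97.938,173.472) → (85.313,178.702) → (72.688,173.472) → (67.458,160.847) → (72.688,148.222) → (85.313,142.992) → (97.938,148.222) → (103.168,160.847), returning to the start.

Shape 3 is a open polyline drawn with `<polyline>`. Its stroke #ff8800 means cut at S814, F1206. After flipping Y the toolpath is (47.118,41.584) → (85.680,151.345) → (121.922,171.083) → (45.023,124.505) → (121.996,115.869) → (54.029,58.328).

Shape 4 is a regular polygon drawn with `<polygon>`. Its stroke #008000 means score at S410, F2034. After flipping Y the toolpath is (118.292,100.694) → (94.022,105.121) → (90.732,129.571) → (112.968,140.255) → (130.002,122.409) → (118.292,100.694), returning to the start.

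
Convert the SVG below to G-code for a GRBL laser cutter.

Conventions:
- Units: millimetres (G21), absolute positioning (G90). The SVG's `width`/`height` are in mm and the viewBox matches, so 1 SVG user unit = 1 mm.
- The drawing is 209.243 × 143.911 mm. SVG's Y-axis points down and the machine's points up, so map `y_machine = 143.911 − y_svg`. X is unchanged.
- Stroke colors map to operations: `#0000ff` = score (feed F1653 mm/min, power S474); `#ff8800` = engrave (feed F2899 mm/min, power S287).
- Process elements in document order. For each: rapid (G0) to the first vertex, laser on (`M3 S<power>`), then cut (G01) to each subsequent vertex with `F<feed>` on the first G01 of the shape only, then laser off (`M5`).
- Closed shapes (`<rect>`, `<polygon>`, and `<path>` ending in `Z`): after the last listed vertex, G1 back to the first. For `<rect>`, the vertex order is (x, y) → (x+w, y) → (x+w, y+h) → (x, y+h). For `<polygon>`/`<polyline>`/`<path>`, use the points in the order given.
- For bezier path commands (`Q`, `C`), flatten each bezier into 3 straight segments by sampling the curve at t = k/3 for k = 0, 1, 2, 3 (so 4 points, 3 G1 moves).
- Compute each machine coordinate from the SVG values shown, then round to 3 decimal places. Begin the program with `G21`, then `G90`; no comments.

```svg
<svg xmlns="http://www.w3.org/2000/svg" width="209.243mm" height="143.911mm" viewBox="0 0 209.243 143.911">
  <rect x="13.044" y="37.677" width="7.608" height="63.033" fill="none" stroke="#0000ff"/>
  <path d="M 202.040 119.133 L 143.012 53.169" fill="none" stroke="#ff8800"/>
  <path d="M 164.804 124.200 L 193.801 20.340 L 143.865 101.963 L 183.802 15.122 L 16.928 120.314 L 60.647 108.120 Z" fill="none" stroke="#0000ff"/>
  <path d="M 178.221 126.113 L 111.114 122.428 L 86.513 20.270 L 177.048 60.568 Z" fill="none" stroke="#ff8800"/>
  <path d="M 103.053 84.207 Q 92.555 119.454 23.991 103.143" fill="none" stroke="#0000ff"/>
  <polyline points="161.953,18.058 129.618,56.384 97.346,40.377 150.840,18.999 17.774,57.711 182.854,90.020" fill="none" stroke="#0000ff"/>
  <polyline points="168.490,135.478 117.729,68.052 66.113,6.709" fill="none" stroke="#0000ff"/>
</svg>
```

G21
G90
G0 X13.044 Y106.234
M3 S474
G01 X20.652 Y106.234 F1653
G01 X20.652 Y43.201
G01 X13.044 Y43.201
G01 X13.044 Y106.234
M5
G0 X202.040 Y24.778
M3 S287
G01 X143.012 Y90.742 F2899
M5
G0 X164.804 Y19.711
M3 S474
G01 X193.801 Y123.571 F1653
G01 X143.865 Y41.948
G01 X183.802 Y128.789
G01 X16.928 Y23.597
G01 X60.647 Y35.791
G01 X164.804 Y19.711
M5
G0 X178.221 Y17.798
M3 S287
G01 X111.114 Y21.483 F2899
G01 X86.513 Y123.641
G01 X177.048 Y83.343
G01 X178.221 Y17.798
M5
G0 X103.053 Y59.704
M3 S474
G01 X89.603 Y41.935 F1653
G01 X63.249 Y35.623
G01 X23.991 Y40.768
M5
G0 X161.953 Y125.853
M3 S474
G01 X129.618 Y87.527 F1653
G01 X97.346 Y103.534
G01 X150.840 Y124.912
G01 X17.774 Y86.200
G01 X182.854 Y53.891
M5
G0 X168.490 Y8.433
M3 S474
G01 X117.729 Y75.859 F1653
G01 X66.113 Y137.202
M5

1 u = 1 mm; y_m = 143.911 − y.

[1] `<rect>` rectangle, #0000ff→score S474 F1653: (13.044,106.234) → (20.652,106.234) → (20.652,43.201) → (13.044,43.201) → (13.044,106.234) (closed)

[2] `<path>` line segment, #ff8800→engrave S287 F2899: (202.040,24.778) → (143.012,90.742)

[3] `<path>` closed polygon, #0000ff→score S474 F1653: (164.804,19.711) → (193.801,123.571) → (143.865,41.948) → (183.802,128.789) → (16.928,23.597) → (60.647,35.791) → (164.804,19.711) (closed)

[4] `<path>` closed polygon, #ff8800→engrave S287 F2899: (178.221,17.798) → (111.114,21.483) → (86.513,123.641) → (177.048,83.343) → (178.221,17.798) (closed)

[5] `<path>` quadratic bezier, #0000ff→score S474 F1653: (103.053,59.704) → (89.603,41.935) → (63.249,35.623) → (23.991,40.768)

[6] `<polyline>` open polyline, #0000ff→score S474 F1653: (161.953,125.853) → (129.618,87.527) → (97.346,103.534) → (150.840,124.912) → (17.774,86.200) → (182.854,53.891)

[7] `<polyline>` open polyline, #0000ff→score S474 F1653: (168.490,8.433) → (117.729,75.859) → (66.113,137.202)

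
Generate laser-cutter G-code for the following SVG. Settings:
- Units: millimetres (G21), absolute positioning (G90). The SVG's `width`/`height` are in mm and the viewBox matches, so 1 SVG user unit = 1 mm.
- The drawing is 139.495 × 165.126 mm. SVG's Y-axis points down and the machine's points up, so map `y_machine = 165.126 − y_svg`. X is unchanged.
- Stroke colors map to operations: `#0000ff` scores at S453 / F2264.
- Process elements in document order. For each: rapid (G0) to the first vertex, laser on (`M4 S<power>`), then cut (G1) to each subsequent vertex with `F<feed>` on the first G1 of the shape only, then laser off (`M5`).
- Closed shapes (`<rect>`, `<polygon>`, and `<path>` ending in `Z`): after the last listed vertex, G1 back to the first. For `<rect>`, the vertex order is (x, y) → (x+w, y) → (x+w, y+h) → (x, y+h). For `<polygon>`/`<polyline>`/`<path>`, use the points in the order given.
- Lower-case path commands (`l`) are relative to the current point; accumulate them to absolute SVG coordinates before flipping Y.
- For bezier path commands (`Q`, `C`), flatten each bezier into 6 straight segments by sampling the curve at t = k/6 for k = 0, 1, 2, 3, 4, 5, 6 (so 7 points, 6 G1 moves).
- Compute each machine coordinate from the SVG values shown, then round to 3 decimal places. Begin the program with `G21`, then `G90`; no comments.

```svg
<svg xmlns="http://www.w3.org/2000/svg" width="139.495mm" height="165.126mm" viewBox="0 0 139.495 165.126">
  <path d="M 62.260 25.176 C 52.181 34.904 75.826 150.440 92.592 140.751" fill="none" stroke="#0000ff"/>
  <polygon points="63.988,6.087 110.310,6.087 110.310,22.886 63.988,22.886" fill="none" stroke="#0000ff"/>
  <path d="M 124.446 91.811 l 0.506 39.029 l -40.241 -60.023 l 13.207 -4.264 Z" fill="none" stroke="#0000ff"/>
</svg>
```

G21
G90
G0 X62.260 Y139.950
M4 S453
G1 X59.843 Y127.338 F2264
G1 X61.919 Y103.509
G1 X67.359 Y74.881
G1 X75.037 Y47.871
G1 X83.824 Y28.896
G1 X92.592 Y24.375
M5
G0 X63.988 Y159.039
M4 S453
G1 X110.310 Y159.039 F2264
G1 X110.310 Y142.240
G1 X63.988 Y142.240
G1 X63.988 Y159.039
M5
G0 X124.446 Y73.315
M4 S453
G1 X124.952 Y34.286 F2264
G1 X84.711 Y94.309
G1 X97.918 Y98.573
G1 X124.446 Y73.315
M5

viewBox `0 0 139.495 165.126` with mm width/height → 1 unit = 1 mm. Flip: y_m = 165.126 − y_svg.

**Shape 1** — `<path>` cubic bezier, stroke `#0000ff` → score (S453, F2264). Control points (SVG): P0=(62.260,25.176), P1=(52.181,34.904), P2=(75.826,150.440), P3=(92.592,140.751); sampled at t=k/6. Machine vertices: (62.260,139.950) → (59.843,127.338) → (61.919,103.509) → (67.359,74.881) → (75.037,47.871) → (83.824,28.896) → (92.592,24.375). Open path.

**Shape 2** — `<polygon>` rectangle, stroke `#0000ff` → score (S453, F2264). Machine vertices: (63.988,159.039) → (110.310,159.039) → (110.310,142.240) → (63.988,142.240) → (63.988,159.039). Closed: final G1 returns to the first vertex.

**Shape 3** — `<path>` closed polygon, stroke `#0000ff` → score (S453, F2264). Machine vertices: (124.446,73.315) → (124.952,34.286) → (84.711,94.309) → (97.918,98.573) → (124.446,73.315). Closed: final G1 returns to the first vertex.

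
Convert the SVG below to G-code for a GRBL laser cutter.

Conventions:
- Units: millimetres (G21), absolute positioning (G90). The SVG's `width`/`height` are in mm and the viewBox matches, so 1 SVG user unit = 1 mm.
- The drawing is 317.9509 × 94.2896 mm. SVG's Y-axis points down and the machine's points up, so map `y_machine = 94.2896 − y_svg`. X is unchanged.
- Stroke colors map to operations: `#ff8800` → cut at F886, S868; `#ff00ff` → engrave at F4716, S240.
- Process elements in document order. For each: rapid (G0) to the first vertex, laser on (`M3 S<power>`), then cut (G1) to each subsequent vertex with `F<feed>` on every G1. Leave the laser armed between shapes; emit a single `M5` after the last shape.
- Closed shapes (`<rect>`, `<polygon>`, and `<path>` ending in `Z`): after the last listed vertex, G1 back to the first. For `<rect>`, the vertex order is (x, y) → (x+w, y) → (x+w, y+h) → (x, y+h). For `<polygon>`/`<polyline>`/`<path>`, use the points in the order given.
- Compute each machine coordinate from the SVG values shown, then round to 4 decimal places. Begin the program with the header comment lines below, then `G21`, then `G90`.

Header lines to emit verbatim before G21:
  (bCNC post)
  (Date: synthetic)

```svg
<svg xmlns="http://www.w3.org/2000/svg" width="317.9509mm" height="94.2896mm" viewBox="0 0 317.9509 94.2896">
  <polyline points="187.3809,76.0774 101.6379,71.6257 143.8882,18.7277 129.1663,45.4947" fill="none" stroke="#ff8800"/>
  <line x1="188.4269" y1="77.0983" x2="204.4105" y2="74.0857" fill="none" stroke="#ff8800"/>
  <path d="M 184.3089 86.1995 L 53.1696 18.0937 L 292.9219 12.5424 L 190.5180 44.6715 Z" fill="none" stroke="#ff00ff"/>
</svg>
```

viewBox `0 0 317.9509 94.2896` with mm width/height → 1 unit = 1 mm. Flip: y_m = 94.2896 − y_svg.

**Shape 1** — `<polyline>` open polyline, stroke `#ff8800` → cut (S868, F886). Machine vertices: (187.3809,18.2122) → (101.6379,22.6639) → (143.8882,75.5619) → (129.1663,48.7949). Open path.

**Shape 2** — `<line>` line segment, stroke `#ff8800` → cut (S868, F886). Machine vertices: (188.4269,17.1913) → (204.4105,20.2039). Open path.

**Shape 3** — `<path>` closed polygon, stroke `#ff00ff` → engrave (S240, F4716). Machine vertices: (184.3089,8.0901) → (53.1696,76.1959) → (292.9219,81.7472) → (190.5180,49.6181) → (184.3089,8.0901). Closed: final G1 returns to the first vertex.

(bCNC post)
(Date: synthetic)
G21
G90
G0 X187.3809 Y18.2122
M3 S868
G1 X101.6379 Y22.6639 F886
G1 X143.8882 Y75.5619 F886
G1 X129.1663 Y48.7949 F886
G0 X188.4269 Y17.1913
M3 S868
G1 X204.4105 Y20.2039 F886
G0 X184.3089 Y8.0901
M3 S240
G1 X53.1696 Y76.1959 F4716
G1 X292.9219 Y81.7472 F4716
G1 X190.5180 Y49.6181 F4716
G1 X184.3089 Y8.0901 F4716
M5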